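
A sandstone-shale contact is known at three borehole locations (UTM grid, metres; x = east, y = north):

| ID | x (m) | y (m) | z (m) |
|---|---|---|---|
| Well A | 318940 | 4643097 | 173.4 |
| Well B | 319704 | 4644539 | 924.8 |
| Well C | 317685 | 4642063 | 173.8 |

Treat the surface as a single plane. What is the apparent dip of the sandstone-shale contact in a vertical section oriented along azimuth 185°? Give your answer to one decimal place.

Let the plane be z = a·x + b·y + c.
Well B−Well A: 764a + 1442b = 751.4;  Well C−Well A: −1255a − 1034b = 0.4.
Solving gives a = −0.76248, b = 0.92506.
Unit vector along 185° is (sin 185°, cos 185°) = (-0.0872, -0.9962).
Slope in that direction = a·(-0.0872) + b·(-0.9962) = −0.85508.
Apparent dip = arctan|0.85508| = 40.5° (true dip is 50.2°, so apparent ≤ true as expected).

40.5°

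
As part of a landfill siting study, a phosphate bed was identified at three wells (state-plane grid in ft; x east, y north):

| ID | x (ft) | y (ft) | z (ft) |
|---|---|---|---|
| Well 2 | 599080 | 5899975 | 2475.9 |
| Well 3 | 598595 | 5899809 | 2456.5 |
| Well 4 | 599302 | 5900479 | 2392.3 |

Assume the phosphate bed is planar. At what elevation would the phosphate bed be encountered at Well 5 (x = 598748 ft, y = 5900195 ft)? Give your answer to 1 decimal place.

Two edge vectors: Well 2→Well 3 = (-485, -166, -19.4), Well 2→Well 4 = (222, 504, -83.6).
Normal n = (Well 2→Well 3) × (Well 2→Well 4) = (23655.2, -44852.8, -207588).
So ∂z/∂x = −n_x/n_z = 0.113952637 and ∂z/∂y = −n_y/n_z = −0.216066439.
Intercept c from Well 2: 2475.9 − 68266.75 + 1274786.59 = 1208995.74.
At (598748, 5900195): z = 68228.9 − 1274834.1 + 1208995.74 = 2390.5 ft.

2390.5 ft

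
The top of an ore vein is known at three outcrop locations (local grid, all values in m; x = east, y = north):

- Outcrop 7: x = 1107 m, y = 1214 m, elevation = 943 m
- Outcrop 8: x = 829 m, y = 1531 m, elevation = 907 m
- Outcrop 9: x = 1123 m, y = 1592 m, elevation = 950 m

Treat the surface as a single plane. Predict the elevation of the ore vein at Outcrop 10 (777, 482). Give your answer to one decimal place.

Two edge vectors: Outcrop 7→Outcrop 8 = (-278, 317, -36), Outcrop 7→Outcrop 9 = (16, 378, 7).
Normal n = (Outcrop 7→Outcrop 8) × (Outcrop 7→Outcrop 9) = (15827, 1370, -110156).
So ∂z/∂x = −n_x/n_z = 0.143678 and ∂z/∂y = −n_y/n_z = 0.012437.
Intercept c from Outcrop 7: 943 − 159.05 − 15.10 = 768.85.
At (777, 482): z = 111.6 + 6.0 + 768.85 = 886.5 m.

886.5 m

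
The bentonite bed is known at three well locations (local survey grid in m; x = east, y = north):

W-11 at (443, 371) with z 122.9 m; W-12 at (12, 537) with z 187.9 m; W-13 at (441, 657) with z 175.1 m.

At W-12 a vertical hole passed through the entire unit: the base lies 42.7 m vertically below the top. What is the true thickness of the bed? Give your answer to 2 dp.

Let the plane be z = a·x + b·y + c.
W-12−W-11: −431a + 166b = 65;  W-13−W-11: −2a + 286b = 52.2.
Solving gives a = −0.08073, b = 0.18195.
|∇z| = √(a²+b²) = 0.19906, so dip δ = arctan(0.19906) = 11.26°.
True thickness = vertical thickness × cos δ = 42.7 × cos 11.26° = 41.88 m.

41.88 m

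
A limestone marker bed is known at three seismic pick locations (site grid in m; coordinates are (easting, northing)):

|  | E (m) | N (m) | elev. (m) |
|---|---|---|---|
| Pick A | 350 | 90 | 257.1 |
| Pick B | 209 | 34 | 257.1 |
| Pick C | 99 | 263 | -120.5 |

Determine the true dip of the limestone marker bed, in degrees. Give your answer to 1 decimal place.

Two edge vectors: Pick A→Pick B = (-141, -56, 0), Pick A→Pick C = (-251, 173, -377.6).
Normal n = (Pick A→Pick B) × (Pick A→Pick C) = (21145.6, -53241.6, -38449).
So ∂z/∂E = −n_x/n_z = 0.54996 and ∂z/∂N = −n_y/n_z = −1.38473.
Gradient magnitude |∇z| = √(a² + b²) = √(0.30246 + 1.91749) = 1.48995.
True dip = arctan(1.48995) = 56.1°, dipping toward NNW (azimuth ≈ 338°).

56.1°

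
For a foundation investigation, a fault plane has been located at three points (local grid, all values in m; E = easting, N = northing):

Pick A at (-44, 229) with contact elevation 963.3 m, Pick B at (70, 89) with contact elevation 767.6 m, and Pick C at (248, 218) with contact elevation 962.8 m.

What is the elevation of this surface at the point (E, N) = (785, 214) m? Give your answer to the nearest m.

985 m

Let the plane be z = a·E + b·N + c.
Pick B−Pick A: 114a − 140b = −195.7;  Pick C−Pick A: 292a − 11b = −0.5.
Solving gives a = 0.05256, b = 1.44066.
Then c = 963.3 − a·-44 − b·229 = 635.70.
At (785, 214): z = 41.3 + 308.3 + 635.70 = 985.3 m.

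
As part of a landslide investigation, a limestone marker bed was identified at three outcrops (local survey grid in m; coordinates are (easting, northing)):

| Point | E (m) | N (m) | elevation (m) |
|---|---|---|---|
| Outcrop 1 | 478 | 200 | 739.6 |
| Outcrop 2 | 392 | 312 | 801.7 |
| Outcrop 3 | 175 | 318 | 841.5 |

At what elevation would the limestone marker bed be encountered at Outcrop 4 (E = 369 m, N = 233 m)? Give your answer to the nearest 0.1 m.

772.3 m

Two edge vectors: Outcrop 1→Outcrop 2 = (-86, 112, 62.1), Outcrop 1→Outcrop 3 = (-303, 118, 101.9).
Normal n = (Outcrop 1→Outcrop 2) × (Outcrop 1→Outcrop 3) = (4085, -10052.9, 23788).
So ∂z/∂E = −n_x/n_z = −0.17173 and ∂z/∂N = −n_y/n_z = 0.42260.
Intercept c from Outcrop 1: 739.6 + 82.08 − 84.52 = 737.16.
At (369, 233): z = −63.4 + 98.5 + 737.16 = 772.3 m.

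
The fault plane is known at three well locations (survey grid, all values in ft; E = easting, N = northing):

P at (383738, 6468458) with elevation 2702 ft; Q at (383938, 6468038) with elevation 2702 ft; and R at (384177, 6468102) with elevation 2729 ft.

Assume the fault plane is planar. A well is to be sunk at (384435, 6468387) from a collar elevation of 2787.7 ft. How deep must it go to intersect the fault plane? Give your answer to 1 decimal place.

19.3 ft

Let the plane be z = a·E + b·N + c.
Q−P: 200a − 420b = 0;  R−P: 439a − 356b = 27.
Solving gives a = 0.100194381, b = 0.047711610.
Then c = 2702 − a·383738 − b·6468458 = −344366.94.
At (384435, 6468387): z_contact = 38518.23 + 308617.16 − 344366.94 = 2768.45 ft.
Depth below ground = 2787.7 − 2768.45 = 19.3 ft.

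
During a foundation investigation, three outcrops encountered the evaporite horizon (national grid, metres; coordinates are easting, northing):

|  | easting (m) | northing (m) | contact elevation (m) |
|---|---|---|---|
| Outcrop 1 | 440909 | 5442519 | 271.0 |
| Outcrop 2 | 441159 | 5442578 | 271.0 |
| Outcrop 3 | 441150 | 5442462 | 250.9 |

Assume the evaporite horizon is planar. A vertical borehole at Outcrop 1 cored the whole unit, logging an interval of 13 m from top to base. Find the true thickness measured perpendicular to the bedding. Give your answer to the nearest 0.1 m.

12.8 m

Two edge vectors: Outcrop 1→Outcrop 2 = (250, 59, 0), Outcrop 1→Outcrop 3 = (241, -57, -20.1).
Normal n = (Outcrop 1→Outcrop 2) × (Outcrop 1→Outcrop 3) = (-1185.9, 5025, -28469).
So ∂z/∂easting = −n_x/n_z = −0.04166 and ∂z/∂northing = −n_y/n_z = 0.17651.
|∇z| = √(a²+b²) = 0.18136, so dip δ = arctan(0.18136) = 10.28°.
True thickness = vertical thickness × cos δ = 13 × cos 10.28° = 12.8 m.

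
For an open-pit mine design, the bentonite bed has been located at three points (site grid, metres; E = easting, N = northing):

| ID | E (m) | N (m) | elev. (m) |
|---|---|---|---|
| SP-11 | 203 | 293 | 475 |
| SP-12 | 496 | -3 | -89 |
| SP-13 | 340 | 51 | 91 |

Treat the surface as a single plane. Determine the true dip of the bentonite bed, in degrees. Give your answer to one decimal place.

Let the plane be z = a·E + b·N + c.
SP-12−SP-11: 293a − 296b = −564;  SP-13−SP-11: 137a − 242b = −384.
Solving gives a = −0.75193, b = 1.16110.
Gradient magnitude |∇z| = √(a² + b²) = √(0.56539 + 1.34815) = 1.38331.
True dip = arctan(1.38331) = 54.1°, dipping toward SSE (azimuth ≈ 147°).

54.1°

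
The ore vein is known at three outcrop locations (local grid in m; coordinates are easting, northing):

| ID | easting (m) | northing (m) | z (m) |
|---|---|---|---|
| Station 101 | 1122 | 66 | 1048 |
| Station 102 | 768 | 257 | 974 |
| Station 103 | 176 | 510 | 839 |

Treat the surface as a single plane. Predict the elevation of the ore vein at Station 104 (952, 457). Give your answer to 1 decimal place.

Let the plane be z = a·easting + b·northing + c.
Station 102−Station 101: −354a + 191b = −74;  Station 103−Station 101: −946a + 444b = −209.
Solving gives a = 0.300425, b = 0.169375.
Then c = 1048 − a·1122 − b·66 = 699.74.
At (952, 457): z = 286.0 + 77.4 + 699.74 = 1063.2 m.

1063.2 m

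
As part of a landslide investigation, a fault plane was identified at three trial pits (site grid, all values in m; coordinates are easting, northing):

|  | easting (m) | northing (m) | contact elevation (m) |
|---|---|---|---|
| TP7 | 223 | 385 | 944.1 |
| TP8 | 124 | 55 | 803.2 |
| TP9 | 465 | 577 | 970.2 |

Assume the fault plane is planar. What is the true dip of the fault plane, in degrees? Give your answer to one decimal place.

Let the plane be z = a·easting + b·northing + c.
TP8−TP7: −99a − 330b = −140.9;  TP9−TP7: 242a + 192b = 26.1.
Solving gives a = −0.30303, b = 0.51788.
Gradient magnitude |∇z| = √(a² + b²) = √(0.09183 + 0.26820) = 0.60002.
True dip = arctan(0.60002) = 31.0°, dipping toward SSE (azimuth ≈ 150°).

31.0°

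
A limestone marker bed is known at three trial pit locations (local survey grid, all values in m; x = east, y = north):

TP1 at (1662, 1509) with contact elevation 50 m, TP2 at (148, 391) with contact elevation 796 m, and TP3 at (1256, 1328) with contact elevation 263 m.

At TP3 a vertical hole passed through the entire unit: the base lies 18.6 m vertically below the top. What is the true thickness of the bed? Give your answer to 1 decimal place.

Two edge vectors: TP1→TP2 = (-1514, -1118, 746), TP1→TP3 = (-406, -181, 213).
Normal n = (TP1→TP2) × (TP1→TP3) = (-103108, 19606, -179874).
So ∂z/∂x = −n_x/n_z = −0.57322 and ∂z/∂y = −n_y/n_z = 0.10900.
|∇z| = √(a²+b²) = 0.58349, so dip δ = arctan(0.58349) = 30.26°.
True thickness = vertical thickness × cos δ = 18.6 × cos 30.26° = 16.1 m.

16.1 m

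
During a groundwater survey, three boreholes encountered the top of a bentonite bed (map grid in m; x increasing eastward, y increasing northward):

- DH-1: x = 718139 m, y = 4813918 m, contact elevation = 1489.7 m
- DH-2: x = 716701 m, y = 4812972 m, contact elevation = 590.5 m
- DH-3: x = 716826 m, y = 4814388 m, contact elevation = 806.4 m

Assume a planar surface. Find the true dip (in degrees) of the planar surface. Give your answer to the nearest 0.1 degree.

Let the plane be z = a·x + b·y + c.
DH-2−DH-1: −1438a − 946b = −899.2;  DH-3−DH-1: −1313a + 470b = −683.3.
Solving gives a = 0.55738, b = 0.10327.
Gradient magnitude |∇z| = √(a² + b²) = √(0.31067 + 0.01066) = 0.56686.
True dip = arctan(0.56686) = 29.5°, dipping toward W (azimuth ≈ 260°).

29.5°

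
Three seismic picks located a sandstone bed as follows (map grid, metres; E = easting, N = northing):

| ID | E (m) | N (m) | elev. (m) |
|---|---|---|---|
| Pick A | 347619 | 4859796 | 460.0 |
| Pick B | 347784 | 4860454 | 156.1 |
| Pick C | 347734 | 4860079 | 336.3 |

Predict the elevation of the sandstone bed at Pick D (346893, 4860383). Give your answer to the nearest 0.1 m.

50.0 m

Two edge vectors: Pick A→Pick B = (165, 658, -303.9), Pick A→Pick C = (115, 283, -123.7).
Normal n = (Pick A→Pick B) × (Pick A→Pick C) = (4609.1, -14538, -28975).
So ∂z/∂E = −n_x/n_z = 0.159071613 and ∂z/∂N = −n_y/n_z = −0.501742882.
Intercept c from Pick A: 460 − 55296.32 + 2438368.05 = 2383531.73.
At (346893, 4860383): z = 55180.8 − 2438662.6 + 2383531.73 = 50.0 m.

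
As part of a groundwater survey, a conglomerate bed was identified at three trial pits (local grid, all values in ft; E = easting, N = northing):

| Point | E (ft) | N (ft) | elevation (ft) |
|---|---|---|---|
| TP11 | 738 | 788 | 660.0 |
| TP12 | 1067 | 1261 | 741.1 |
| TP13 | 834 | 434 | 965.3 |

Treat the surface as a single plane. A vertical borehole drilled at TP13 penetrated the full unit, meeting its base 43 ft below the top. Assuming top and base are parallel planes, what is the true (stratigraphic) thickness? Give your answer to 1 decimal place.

27.4 ft

Two edge vectors: TP11→TP12 = (329, 473, 81.1), TP11→TP13 = (96, -354, 305.3).
Normal n = (TP11→TP12) × (TP11→TP13) = (173116.3, -92658.1, -161874).
So ∂z/∂E = −n_x/n_z = 1.06945 and ∂z/∂N = −n_y/n_z = −0.57241.
|∇z| = √(a²+b²) = 1.21300, so dip δ = arctan(1.21300) = 50.50°.
True thickness = vertical thickness × cos δ = 43 × cos 50.50° = 27.4 ft.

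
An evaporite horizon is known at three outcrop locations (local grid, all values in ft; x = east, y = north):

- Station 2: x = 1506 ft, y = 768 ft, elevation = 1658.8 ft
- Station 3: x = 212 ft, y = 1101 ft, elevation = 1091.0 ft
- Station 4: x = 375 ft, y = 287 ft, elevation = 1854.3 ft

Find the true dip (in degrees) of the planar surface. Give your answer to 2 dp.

Two edge vectors: Station 2→Station 3 = (-1294, 333, -567.8), Station 2→Station 4 = (-1131, -481, 195.5).
Normal n = (Station 2→Station 3) × (Station 2→Station 4) = (-208010.3, 895158.8, 999037).
So ∂z/∂x = −n_x/n_z = 0.20821 and ∂z/∂y = −n_y/n_z = −0.89602.
Gradient magnitude |∇z| = √(a² + b²) = √(0.04335 + 0.80285) = 0.91989.
True dip = arctan(0.91989) = 42.61°, dipping toward NNW (azimuth ≈ 347°).

42.61°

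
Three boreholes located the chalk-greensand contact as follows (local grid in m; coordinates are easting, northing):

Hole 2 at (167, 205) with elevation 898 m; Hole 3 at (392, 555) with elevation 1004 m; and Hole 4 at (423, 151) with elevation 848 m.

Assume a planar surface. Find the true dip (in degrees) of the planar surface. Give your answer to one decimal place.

21.5°

Let the plane be z = a·easting + b·northing + c.
Hole 3−Hole 2: 225a + 350b = 106;  Hole 4−Hole 2: 256a − 54b = −50.
Solving gives a = −0.11573, b = 0.37726.
Gradient magnitude |∇z| = √(a² + b²) = √(0.01339 + 0.14232) = 0.39461.
True dip = arctan(0.39461) = 21.5°, dipping toward SSE (azimuth ≈ 163°).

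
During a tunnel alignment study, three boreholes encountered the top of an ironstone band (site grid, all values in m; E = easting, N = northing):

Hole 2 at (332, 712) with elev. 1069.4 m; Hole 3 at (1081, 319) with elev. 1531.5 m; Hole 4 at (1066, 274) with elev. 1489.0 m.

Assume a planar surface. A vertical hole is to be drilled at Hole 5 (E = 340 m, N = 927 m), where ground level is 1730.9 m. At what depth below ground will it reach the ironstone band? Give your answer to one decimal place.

Let the plane be z = a·E + b·N + c.
Hole 3−Hole 2: 749a − 393b = 462.1;  Hole 4−Hole 2: 734a − 438b = 419.6.
Solving gives a = 0.946894, b = 0.628813.
Then c = 1069.4 − a·332 − b·712 = 307.32.
At (340, 927): z_contact = 321.94 + 582.91 + 307.32 = 1212.17 m.
Depth below ground = 1730.9 − 1212.17 = 518.7 m.

518.7 m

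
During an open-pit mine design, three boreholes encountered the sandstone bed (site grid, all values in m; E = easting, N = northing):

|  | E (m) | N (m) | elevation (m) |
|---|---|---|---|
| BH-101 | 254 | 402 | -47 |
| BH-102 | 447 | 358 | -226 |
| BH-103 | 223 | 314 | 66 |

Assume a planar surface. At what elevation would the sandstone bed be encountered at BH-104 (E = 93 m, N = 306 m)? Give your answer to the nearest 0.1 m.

219.9 m

Two edge vectors: BH-101→BH-102 = (193, -44, -179), BH-101→BH-103 = (-31, -88, 113).
Normal n = (BH-101→BH-102) × (BH-101→BH-103) = (-20724, -16260, -18348).
So ∂z/∂E = −n_x/n_z = −1.12950 and ∂z/∂N = −n_y/n_z = −0.88620.
Intercept c from BH-101: -47 + 286.89 + 356.25 = 596.14.
At (93, 306): z = −105.0 − 271.2 + 596.14 = 219.9 m.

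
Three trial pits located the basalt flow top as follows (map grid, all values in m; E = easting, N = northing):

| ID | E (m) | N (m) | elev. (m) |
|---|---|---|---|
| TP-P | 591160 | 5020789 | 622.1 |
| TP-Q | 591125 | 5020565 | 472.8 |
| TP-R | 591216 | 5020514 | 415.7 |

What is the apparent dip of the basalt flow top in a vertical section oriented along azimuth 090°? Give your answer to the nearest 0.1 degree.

13.1°

Two edge vectors: TP-P→TP-Q = (-35, -224, -149.3), TP-P→TP-R = (56, -275, -206.4).
Normal n = (TP-P→TP-Q) × (TP-P→TP-R) = (5176.1, -15584.8, 22169).
So ∂z/∂E = −n_x/n_z = −0.23348 and ∂z/∂N = −n_y/n_z = 0.70300.
Unit vector along 090° is (sin 90°, cos 90°) = (1.0000, 0.0000).
Slope in that direction = a·(1.0000) + b·(0.0000) = −0.23348.
Apparent dip = arctan|0.23348| = 13.1° (true dip is 36.5°, so apparent ≤ true as expected).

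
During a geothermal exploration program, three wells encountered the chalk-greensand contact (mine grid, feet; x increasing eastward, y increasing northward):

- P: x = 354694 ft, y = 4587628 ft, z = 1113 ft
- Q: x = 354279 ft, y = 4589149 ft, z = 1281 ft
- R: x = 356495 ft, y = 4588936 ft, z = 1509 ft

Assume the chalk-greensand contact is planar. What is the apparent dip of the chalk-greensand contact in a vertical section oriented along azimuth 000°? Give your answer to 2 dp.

8.10°

Two edge vectors: P→Q = (-415, 1521, 168), P→R = (1801, 1308, 396).
Normal n = (P→Q) × (P→R) = (382572, 466908, -3282141).
So ∂z/∂x = −n_x/n_z = 0.11656 and ∂z/∂y = −n_y/n_z = 0.14226.
Unit vector along 000° is (sin 0°, cos 0°) = (0.0000, 1.0000).
Slope in that direction = a·(0.0000) + b·(1.0000) = 0.14226.
Apparent dip = arctan|0.14226| = 8.10° (true dip is 10.4°, so apparent ≤ true as expected).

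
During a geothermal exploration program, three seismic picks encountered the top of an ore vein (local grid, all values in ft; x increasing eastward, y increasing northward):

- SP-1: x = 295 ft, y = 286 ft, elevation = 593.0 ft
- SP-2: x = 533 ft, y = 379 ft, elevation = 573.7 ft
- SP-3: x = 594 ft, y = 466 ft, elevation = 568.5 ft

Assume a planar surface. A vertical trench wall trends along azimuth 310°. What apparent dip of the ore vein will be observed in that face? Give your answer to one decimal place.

Two edge vectors: SP-1→SP-2 = (238, 93, -19.3), SP-1→SP-3 = (299, 180, -24.5).
Normal n = (SP-1→SP-2) × (SP-1→SP-3) = (1195.5, 60.3, 15033).
So ∂z/∂x = −n_x/n_z = −0.07953 and ∂z/∂y = −n_y/n_z = −0.00401.
Unit vector along 310° is (sin 310°, cos 310°) = (-0.7660, 0.6428).
Slope in that direction = a·(-0.7660) + b·(0.6428) = 0.05834.
Apparent dip = arctan|0.05834| = 3.3° (true dip is 4.6°, so apparent ≤ true as expected).

3.3°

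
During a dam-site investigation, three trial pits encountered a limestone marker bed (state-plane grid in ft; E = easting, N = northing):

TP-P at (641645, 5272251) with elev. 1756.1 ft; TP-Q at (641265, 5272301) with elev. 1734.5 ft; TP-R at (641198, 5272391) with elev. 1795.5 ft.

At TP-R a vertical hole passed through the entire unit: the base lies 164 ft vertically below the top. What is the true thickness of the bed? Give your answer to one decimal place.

127.2 ft

Let the plane be z = a·E + b·N + c.
TP-Q−TP-P: −380a + 50b = −21.6;  TP-R−TP-P: −447a + 140b = 39.4.
Solving gives a = 0.16188, b = 0.79829.
|∇z| = √(a²+b²) = 0.81454, so dip δ = arctan(0.81454) = 39.16°.
True thickness = vertical thickness × cos δ = 164 × cos 39.16° = 127.2 ft.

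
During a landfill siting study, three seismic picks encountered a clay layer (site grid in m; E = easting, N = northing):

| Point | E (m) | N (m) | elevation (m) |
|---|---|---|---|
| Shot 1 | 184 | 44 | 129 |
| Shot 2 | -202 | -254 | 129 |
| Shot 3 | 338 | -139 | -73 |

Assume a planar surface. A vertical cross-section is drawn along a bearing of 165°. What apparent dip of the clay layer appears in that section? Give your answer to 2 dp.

37.95°

Let the plane be z = a·E + b·N + c.
Shot 2−Shot 1: −386a − 298b = 0;  Shot 3−Shot 1: 154a − 183b = −202.
Solving gives a = −0.51657, b = 0.66912.
Unit vector along 165° is (sin 165°, cos 165°) = (0.2588, -0.9659).
Slope in that direction = a·(0.2588) + b·(-0.9659) = −0.78001.
Apparent dip = arctan|0.78001| = 37.95° (true dip is 40.2°, so apparent ≤ true as expected).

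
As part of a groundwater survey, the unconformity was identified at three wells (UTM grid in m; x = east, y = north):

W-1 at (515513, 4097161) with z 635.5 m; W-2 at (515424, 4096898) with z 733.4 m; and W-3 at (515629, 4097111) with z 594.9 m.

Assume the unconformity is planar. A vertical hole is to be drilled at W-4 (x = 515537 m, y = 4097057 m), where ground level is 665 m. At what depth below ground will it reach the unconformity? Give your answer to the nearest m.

17 m

Two edge vectors: W-1→W-2 = (-89, -263, 97.9), W-1→W-3 = (116, -50, -40.6).
Normal n = (W-1→W-2) × (W-1→W-3) = (15572.8, 7743, 34958).
So ∂z/∂x = −n_x/n_z = −0.44547171 and ∂z/∂y = −n_y/n_z = −0.22149436.
Intercept c from W-1: 635.5 + 229646.46 + 907498.07 = 1137780.03.
At (515537, 4097057): z_contact = −229657.1 − 907475.0 + 1137780.03 = 647.8 m.
Depth below ground = 665 − 647.8 = 17 m.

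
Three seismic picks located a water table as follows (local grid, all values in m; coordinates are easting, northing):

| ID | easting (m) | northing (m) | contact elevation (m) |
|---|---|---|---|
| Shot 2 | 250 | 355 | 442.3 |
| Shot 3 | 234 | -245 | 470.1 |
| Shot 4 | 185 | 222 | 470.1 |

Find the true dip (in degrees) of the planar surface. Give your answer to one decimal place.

19.5°

Let the plane be z = a·easting + b·northing + c.
Shot 3−Shot 2: −16a − 600b = 27.8;  Shot 4−Shot 2: −65a − 133b = 27.8.
Solving gives a = −0.35210, b = −0.03694.
Gradient magnitude |∇z| = √(a² + b²) = √(0.12397 + 0.00136) = 0.35403.
True dip = arctan(0.35403) = 19.5°, dipping toward E (azimuth ≈ 084°).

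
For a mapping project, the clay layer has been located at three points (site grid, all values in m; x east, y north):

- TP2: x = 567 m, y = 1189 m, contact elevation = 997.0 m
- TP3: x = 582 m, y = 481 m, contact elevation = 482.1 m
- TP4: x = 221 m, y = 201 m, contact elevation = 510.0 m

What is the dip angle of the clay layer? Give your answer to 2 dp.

43.61°

Let the plane be z = a·x + b·y + c.
TP3−TP2: 15a − 708b = −514.9;  TP4−TP2: −346a − 988b = −487.
Solving gives a = −0.63100, b = 0.71389.
Gradient magnitude |∇z| = √(a² + b²) = √(0.39816 + 0.50964) = 0.95278.
True dip = arctan(0.95278) = 43.61°, dipping toward SE (azimuth ≈ 139°).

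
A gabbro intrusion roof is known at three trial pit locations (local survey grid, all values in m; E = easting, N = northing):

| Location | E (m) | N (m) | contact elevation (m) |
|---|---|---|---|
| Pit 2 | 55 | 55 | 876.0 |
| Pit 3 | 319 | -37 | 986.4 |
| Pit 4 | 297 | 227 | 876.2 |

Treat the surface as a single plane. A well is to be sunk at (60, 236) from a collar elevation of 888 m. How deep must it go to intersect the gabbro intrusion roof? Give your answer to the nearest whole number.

Two edge vectors: Pit 2→Pit 3 = (264, -92, 110.4), Pit 2→Pit 4 = (242, 172, 0.2).
Normal n = (Pit 2→Pit 3) × (Pit 2→Pit 4) = (-19007.2, 26664, 67672).
So ∂z/∂E = −n_x/n_z = 0.28087 and ∂z/∂N = −n_y/n_z = −0.39402.
Intercept c from Pit 2: 876 − 15.45 + 21.67 = 882.22.
At (60, 236): z_contact = 16.9 − 93.0 + 882.22 = 806.1 m.
Depth below ground = 888 − 806.1 = 82 m.

82 m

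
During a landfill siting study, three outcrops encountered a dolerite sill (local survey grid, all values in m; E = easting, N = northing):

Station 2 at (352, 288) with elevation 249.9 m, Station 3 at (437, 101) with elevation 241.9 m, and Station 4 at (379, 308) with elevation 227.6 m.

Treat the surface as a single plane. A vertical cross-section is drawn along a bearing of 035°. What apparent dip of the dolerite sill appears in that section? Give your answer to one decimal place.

29.8°

Two edge vectors: Station 2→Station 3 = (85, -187, -8), Station 2→Station 4 = (27, 20, -22.3).
Normal n = (Station 2→Station 3) × (Station 2→Station 4) = (4330.1, 1679.5, 6749).
So ∂z/∂E = −n_x/n_z = −0.64159 and ∂z/∂N = −n_y/n_z = −0.24885.
Unit vector along 035° is (sin 35°, cos 35°) = (0.5736, 0.8192).
Slope in that direction = a·(0.5736) + b·(0.8192) = −0.57185.
Apparent dip = arctan|0.57185| = 29.8° (true dip is 34.5°, so apparent ≤ true as expected).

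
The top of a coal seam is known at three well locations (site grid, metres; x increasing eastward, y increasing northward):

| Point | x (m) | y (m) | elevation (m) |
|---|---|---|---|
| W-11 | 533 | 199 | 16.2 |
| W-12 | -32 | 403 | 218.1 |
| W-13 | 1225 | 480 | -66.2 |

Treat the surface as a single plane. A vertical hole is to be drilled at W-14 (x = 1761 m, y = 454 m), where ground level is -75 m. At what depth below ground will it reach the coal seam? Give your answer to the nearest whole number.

131 m

Two edge vectors: W-11→W-12 = (-565, 204, 201.9), W-11→W-13 = (692, 281, -82.4).
Normal n = (W-11→W-12) × (W-11→W-13) = (-73543.5, 93158.8, -299933).
So ∂z/∂x = −n_x/n_z = −0.24520 and ∂z/∂y = −n_y/n_z = 0.31060.
Intercept c from W-11: 16.2 + 130.69 − 61.81 = 85.08.
At (1761, 454): z_contact = −431.8 + 141.0 + 85.08 = -205.7 m.
Depth below ground = -75 − (-205.7) = 131 m.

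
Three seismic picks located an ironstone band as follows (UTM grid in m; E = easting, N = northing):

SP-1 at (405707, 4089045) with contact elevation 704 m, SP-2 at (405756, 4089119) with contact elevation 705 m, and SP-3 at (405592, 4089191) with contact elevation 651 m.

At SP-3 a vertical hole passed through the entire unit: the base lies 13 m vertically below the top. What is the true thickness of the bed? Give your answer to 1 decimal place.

12.4 m

Let the plane be z = a·E + b·N + c.
SP-2−SP-1: 49a + 74b = 1;  SP-3−SP-1: −115a + 146b = −53.
Solving gives a = 0.25970, b = −0.15845.
|∇z| = √(a²+b²) = 0.30423, so dip δ = arctan(0.30423) = 16.92°.
True thickness = vertical thickness × cos δ = 13 × cos 16.92° = 12.4 m.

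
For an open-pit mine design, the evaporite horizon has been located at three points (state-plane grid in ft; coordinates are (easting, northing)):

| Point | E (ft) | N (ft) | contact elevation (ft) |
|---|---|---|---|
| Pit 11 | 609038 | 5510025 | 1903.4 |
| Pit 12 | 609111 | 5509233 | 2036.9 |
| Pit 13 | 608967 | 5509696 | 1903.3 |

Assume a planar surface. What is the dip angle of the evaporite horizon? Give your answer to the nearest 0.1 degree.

29.3°

Two edge vectors: Pit 11→Pit 12 = (73, -792, 133.5), Pit 11→Pit 13 = (-71, -329, -0.1).
Normal n = (Pit 11→Pit 12) × (Pit 11→Pit 13) = (44000.7, -9471.2, -80249).
So ∂z/∂E = −n_x/n_z = 0.54830 and ∂z/∂N = −n_y/n_z = −0.11802.
Gradient magnitude |∇z| = √(a² + b²) = √(0.30064 + 0.01393) = 0.56086.
True dip = arctan(0.56086) = 29.3°, dipping toward WNW (azimuth ≈ 282°).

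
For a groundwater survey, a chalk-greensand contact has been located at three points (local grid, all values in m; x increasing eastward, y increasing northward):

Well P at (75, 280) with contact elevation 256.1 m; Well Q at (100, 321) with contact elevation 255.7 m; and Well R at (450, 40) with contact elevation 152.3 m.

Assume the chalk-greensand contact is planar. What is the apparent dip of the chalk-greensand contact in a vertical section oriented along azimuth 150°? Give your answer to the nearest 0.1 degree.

11.4°

Let the plane be z = a·x + b·y + c.
Well Q−Well P: 25a + 41b = −0.4;  Well R−Well P: 375a − 240b = −103.8.
Solving gives a = −0.20359, b = 0.11439.
Unit vector along 150° is (sin 150°, cos 150°) = (0.5000, -0.8660).
Slope in that direction = a·(0.5000) + b·(-0.8660) = −0.20086.
Apparent dip = arctan|0.20086| = 11.4° (true dip is 13.1°, so apparent ≤ true as expected).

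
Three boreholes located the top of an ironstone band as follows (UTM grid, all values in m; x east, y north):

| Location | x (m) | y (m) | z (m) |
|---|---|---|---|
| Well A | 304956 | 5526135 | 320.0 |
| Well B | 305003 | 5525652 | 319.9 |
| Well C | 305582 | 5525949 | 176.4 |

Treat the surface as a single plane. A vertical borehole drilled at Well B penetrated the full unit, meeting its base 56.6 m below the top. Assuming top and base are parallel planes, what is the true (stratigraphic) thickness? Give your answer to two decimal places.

55.07 m

Let the plane be z = a·x + b·y + c.
Well B−Well A: 47a − 483b = −0.1;  Well C−Well A: 626a − 186b = −143.6.
Solving gives a = −0.23616, b = −0.02277.
|∇z| = √(a²+b²) = 0.23725, so dip δ = arctan(0.23725) = 13.35°.
True thickness = vertical thickness × cos δ = 56.6 × cos 13.35° = 55.07 m.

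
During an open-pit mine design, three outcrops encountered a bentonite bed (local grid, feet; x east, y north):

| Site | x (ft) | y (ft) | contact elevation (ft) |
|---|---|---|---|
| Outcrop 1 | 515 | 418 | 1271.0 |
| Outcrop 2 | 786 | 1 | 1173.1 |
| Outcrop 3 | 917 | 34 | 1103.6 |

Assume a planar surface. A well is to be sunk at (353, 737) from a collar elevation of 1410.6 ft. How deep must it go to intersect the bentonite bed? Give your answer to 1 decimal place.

87.7 ft

Let the plane be z = a·x + b·y + c.
Outcrop 2−Outcrop 1: 271a − 417b = −97.9;  Outcrop 3−Outcrop 1: 402a − 384b = −167.4.
Solving gives a = −0.50672, b = −0.09454.
Then c = 1271 − a·515 − b·418 = 1571.48.
At (353, 737): z_contact = −178.87 − 69.67 + 1571.48 = 1322.93 ft.
Depth below ground = 1410.6 − 1322.93 = 87.7 ft.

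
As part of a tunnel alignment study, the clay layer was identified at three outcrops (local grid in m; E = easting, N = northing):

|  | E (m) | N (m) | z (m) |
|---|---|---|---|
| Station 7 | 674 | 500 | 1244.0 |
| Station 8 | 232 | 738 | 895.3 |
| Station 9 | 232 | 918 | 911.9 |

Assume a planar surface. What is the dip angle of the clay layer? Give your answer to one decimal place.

40.2°

Let the plane be z = a·E + b·N + c.
Station 8−Station 7: −442a + 238b = −348.7;  Station 9−Station 7: −442a + 418b = −332.1.
Solving gives a = 0.83857, b = 0.09222.
Gradient magnitude |∇z| = √(a² + b²) = √(0.70320 + 0.00850) = 0.84363.
True dip = arctan(0.84363) = 40.2°, dipping toward W (azimuth ≈ 264°).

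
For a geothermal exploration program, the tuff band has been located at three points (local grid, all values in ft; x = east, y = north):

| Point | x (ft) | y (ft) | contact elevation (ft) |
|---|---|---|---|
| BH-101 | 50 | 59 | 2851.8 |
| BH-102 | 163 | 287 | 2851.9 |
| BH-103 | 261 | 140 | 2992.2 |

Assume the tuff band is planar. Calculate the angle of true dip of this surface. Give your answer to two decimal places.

Let the plane be z = a·x + b·y + c.
BH-102−BH-101: 113a + 228b = 0.1;  BH-103−BH-101: 211a + 81b = 140.4.
Solving gives a = 0.82154, b = −0.40673.
Gradient magnitude |∇z| = √(a² + b²) = √(0.67493 + 0.16543) = 0.91671.
True dip = arctan(0.91671) = 42.51°, dipping toward WNW (azimuth ≈ 296°).

42.51°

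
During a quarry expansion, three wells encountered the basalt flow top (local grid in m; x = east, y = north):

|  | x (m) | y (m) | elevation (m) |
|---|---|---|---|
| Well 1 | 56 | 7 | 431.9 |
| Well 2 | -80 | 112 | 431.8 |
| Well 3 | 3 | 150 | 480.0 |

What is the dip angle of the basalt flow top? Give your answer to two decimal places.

30.80°

Two edge vectors: Well 1→Well 2 = (-136, 105, -0.1), Well 1→Well 3 = (-53, 143, 48.1).
Normal n = (Well 1→Well 2) × (Well 1→Well 3) = (5064.8, 6546.9, -13883).
So ∂z/∂x = −n_x/n_z = 0.36482 and ∂z/∂y = −n_y/n_z = 0.47158.
Gradient magnitude |∇z| = √(a² + b²) = √(0.13309 + 0.22238) = 0.59622.
True dip = arctan(0.59622) = 30.80°, dipping toward SW (azimuth ≈ 218°).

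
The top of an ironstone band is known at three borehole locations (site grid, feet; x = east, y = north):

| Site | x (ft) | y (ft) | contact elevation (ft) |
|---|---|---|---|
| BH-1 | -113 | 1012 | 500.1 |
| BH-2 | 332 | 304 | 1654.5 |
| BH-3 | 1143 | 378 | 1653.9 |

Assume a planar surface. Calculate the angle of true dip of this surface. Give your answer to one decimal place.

Let the plane be z = a·x + b·y + c.
BH-2−BH-1: 445a − 708b = 1154.4;  BH-3−BH-1: 1256a − 634b = 1153.8.
Solving gives a = 0.14001, b = −1.54251.
Gradient magnitude |∇z| = √(a² + b²) = √(0.01960 + 2.37934) = 1.54885.
True dip = arctan(1.54885) = 57.2°, dipping toward N (azimuth ≈ 355°).

57.2°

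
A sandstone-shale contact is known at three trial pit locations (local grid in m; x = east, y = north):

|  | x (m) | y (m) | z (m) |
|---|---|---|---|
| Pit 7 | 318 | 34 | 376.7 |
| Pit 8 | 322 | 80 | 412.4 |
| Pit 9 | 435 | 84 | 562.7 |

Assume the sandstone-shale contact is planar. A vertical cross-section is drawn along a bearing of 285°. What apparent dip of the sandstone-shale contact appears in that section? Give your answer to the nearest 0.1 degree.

Let the plane be z = a·x + b·y + c.
Pit 8−Pit 7: 4a + 46b = 35.7;  Pit 9−Pit 7: 117a + 50b = 186.
Solving gives a = 1.30664, b = 0.66247.
Unit vector along 285° is (sin 285°, cos 285°) = (-0.9659, 0.2588).
Slope in that direction = a·(-0.9659) + b·(0.2588) = −1.09066.
Apparent dip = arctan|1.09066| = 47.5° (true dip is 55.7°, so apparent ≤ true as expected).

47.5°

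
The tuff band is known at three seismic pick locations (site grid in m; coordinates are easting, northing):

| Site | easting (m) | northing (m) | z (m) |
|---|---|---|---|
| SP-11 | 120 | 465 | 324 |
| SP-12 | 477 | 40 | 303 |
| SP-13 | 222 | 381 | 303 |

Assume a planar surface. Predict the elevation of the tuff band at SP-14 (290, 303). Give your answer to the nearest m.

298 m

Two edge vectors: SP-11→SP-12 = (357, -425, -21), SP-11→SP-13 = (102, -84, -21).
Normal n = (SP-11→SP-12) × (SP-11→SP-13) = (7161, 5355, 13362).
So ∂z/∂easting = −n_x/n_z = −0.53592 and ∂z/∂northing = −n_y/n_z = −0.40076.
Intercept c from SP-11: 324 + 64.31 + 186.35 = 574.67.
At (290, 303): z = −155.4 − 121.4 + 574.67 = 297.8 m.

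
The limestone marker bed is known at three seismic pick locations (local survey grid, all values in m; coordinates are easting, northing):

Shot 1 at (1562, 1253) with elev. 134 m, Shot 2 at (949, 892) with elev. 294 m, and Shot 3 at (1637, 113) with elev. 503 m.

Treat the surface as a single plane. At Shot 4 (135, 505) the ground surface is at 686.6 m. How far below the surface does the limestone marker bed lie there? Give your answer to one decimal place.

210.4 m

Two edge vectors: Shot 1→Shot 2 = (-613, -361, 160), Shot 1→Shot 3 = (75, -1140, 369).
Normal n = (Shot 1→Shot 2) × (Shot 1→Shot 3) = (49191, 238197, 725895).
So ∂z/∂easting = −n_x/n_z = −0.067766 and ∂z/∂northing = −n_y/n_z = −0.328142.
Intercept c from Shot 1: 134 + 105.85 + 411.16 = 651.01.
At (135, 505): z_contact = −9.15 − 165.71 + 651.01 = 476.15 m.
Depth below ground = 686.6 − 476.15 = 210.4 m.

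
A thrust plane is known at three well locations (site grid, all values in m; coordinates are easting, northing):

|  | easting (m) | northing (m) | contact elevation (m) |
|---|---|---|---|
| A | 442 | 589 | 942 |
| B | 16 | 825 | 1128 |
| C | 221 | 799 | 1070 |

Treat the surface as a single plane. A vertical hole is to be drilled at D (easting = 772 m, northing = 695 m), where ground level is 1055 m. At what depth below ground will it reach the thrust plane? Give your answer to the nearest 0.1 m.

153.2 m

Let the plane be z = a·easting + b·northing + c.
B−A: −426a + 236b = 186;  C−A: −221a + 210b = 128.
Solving gives a = −0.23729, b = 0.35980.
Then c = 942 − a·442 − b·589 = 834.96.
At (772, 695): z_contact = −183.19 + 250.06 + 834.96 = 901.83 m.
Depth below ground = 1055 − 901.83 = 153.2 m.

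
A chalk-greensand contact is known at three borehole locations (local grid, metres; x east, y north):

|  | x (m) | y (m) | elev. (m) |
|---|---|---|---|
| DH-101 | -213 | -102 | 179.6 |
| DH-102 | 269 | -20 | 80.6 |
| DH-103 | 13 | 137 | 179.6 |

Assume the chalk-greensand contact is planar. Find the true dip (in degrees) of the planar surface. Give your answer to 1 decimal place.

Two edge vectors: DH-101→DH-102 = (482, 82, -99), DH-101→DH-103 = (226, 239, 0).
Normal n = (DH-101→DH-102) × (DH-101→DH-103) = (23661, -22374, 96666).
So ∂z/∂x = −n_x/n_z = −0.24477 and ∂z/∂y = −n_y/n_z = 0.23146.
Gradient magnitude |∇z| = √(a² + b²) = √(0.05991 + 0.05357) = 0.33688.
True dip = arctan(0.33688) = 18.6°, dipping toward SE (azimuth ≈ 133°).

18.6°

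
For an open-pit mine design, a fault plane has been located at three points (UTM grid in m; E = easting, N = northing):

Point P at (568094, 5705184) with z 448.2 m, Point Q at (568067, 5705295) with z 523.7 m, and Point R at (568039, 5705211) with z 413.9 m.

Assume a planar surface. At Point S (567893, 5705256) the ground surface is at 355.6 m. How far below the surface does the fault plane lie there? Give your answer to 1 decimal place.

Let the plane be z = a·E + b·N + c.
Point Q−Point P: −27a + 111b = 75.5;  Point R−Point P: −55a + 27b = −34.3.
Solving gives a = 1.087388393, b = 0.944680060.
Then c = 448.2 − a·568094 − b·5705184 = −6006864.18.
At (567893, 5705256): z_contact = 617520.26 + 5389641.58 − 6006864.18 = 297.65 m.
Depth below ground = 355.6 − 297.65 = 57.9 m.

57.9 m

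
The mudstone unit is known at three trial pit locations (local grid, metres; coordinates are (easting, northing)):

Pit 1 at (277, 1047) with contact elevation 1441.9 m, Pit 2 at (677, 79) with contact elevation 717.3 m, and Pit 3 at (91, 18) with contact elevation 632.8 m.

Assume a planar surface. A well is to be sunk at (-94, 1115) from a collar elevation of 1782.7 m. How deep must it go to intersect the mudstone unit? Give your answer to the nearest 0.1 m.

311.7 m

Let the plane be z = a·E + b·N + c.
Pit 2−Pit 1: 400a − 968b = −724.6;  Pit 3−Pit 1: −186a − 1029b = −809.1.
Solving gives a = 0.063544, b = 0.774811.
Then c = 1441.9 − a·277 − b·1047 = 613.07.
At (-94, 1115): z_contact = −5.97 + 863.91 + 613.07 = 1471.01 m.
Depth below ground = 1782.7 − 1471.01 = 311.7 m.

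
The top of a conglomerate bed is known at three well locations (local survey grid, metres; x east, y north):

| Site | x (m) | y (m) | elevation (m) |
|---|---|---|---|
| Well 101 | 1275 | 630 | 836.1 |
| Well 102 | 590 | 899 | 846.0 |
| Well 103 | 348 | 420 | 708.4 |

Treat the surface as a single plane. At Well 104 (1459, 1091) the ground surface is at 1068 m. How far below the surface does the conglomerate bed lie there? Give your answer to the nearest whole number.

Two edge vectors: Well 101→Well 102 = (-685, 269, 9.9), Well 101→Well 103 = (-927, -210, -127.7).
Normal n = (Well 101→Well 102) × (Well 101→Well 103) = (-32272.3, -96651.8, 393213).
So ∂z/∂x = −n_x/n_z = 0.08207 and ∂z/∂y = −n_y/n_z = 0.24580.
Intercept c from Well 101: 836.1 − 104.64 − 154.85 = 576.60.
At (1459, 1091): z_contact = 119.7 + 268.2 + 576.60 = 964.5 m.
Depth below ground = 1068 − 964.5 = 103 m.

103 m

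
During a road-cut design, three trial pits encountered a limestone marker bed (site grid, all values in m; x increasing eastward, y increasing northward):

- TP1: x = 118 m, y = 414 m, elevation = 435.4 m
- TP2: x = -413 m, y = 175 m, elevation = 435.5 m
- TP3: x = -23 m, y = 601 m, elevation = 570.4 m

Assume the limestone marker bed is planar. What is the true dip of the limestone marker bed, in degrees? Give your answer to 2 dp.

30.58°

Let the plane be z = a·x + b·y + c.
TP2−TP1: −531a − 239b = 0.1;  TP3−TP1: −141a + 187b = 135.
Solving gives a = −0.24274, b = 0.53890.
Gradient magnitude |∇z| = √(a² + b²) = √(0.05892 + 0.29041) = 0.59104.
True dip = arctan(0.59104) = 30.58°, dipping toward SSE (azimuth ≈ 156°).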